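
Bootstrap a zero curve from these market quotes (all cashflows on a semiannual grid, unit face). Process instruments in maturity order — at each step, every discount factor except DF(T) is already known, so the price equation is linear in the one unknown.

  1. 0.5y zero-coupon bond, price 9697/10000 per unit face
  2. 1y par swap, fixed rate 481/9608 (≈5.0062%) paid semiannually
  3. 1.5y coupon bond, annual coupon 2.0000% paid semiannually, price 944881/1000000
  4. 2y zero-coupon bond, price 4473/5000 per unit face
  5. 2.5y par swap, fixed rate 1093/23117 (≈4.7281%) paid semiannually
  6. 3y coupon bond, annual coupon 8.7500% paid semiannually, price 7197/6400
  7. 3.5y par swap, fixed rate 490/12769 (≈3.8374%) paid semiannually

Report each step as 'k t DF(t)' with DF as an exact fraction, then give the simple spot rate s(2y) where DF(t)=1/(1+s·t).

1 1/2 9697/10000
2 1 9519/10000
3 3/2 1833/2000
4 2 4473/5000
5 5/2 8907/10000
6 3 2209/2500
7 7/2 351/400
s(2y) = (1/(4473/5000) − 1)/(2) = 527/8946 ≈ 5.8909%

step 1 [0.5y] zero: DF = P = 9697/10000 ≈ 0.969700
step 2 [1y] swap r/2=481/19216: DF=(1 − 481/19216·(0.969700))/(1+481/19216) = 9519/10000 ≈ 0.951900
step 3 [1.5y] bond c/2=1/100: DF=(944881/1000000 − 1/100·(0.969700+0.951900))/(1+1/100) = 1833/2000 ≈ 0.916500
step 4 [2y] zero: DF = P = 4473/5000 ≈ 0.894600
step 5 [2.5y] swap r/2=1093/46234: DF=(1 − 1093/46234·(0.969700+0.951900+0.916500+0.894600))/(1+1093/46234) = 8907/10000 ≈ 0.890700
step 6 [3y] bond c/2=7/160: DF=(7197/6400 − 7/160·(0.969700+0.951900+0.916500+0.894600+0.890700))/(1+7/160) = 2209/2500 ≈ 0.883600
step 7 [3.5y] swap r/2=245/12769: DF=(1 − 245/12769·(0.969700+0.951900+0.916500+0.894600+0.890700+0.883600))/(1+245/12769) = 351/400 ≈ 0.877500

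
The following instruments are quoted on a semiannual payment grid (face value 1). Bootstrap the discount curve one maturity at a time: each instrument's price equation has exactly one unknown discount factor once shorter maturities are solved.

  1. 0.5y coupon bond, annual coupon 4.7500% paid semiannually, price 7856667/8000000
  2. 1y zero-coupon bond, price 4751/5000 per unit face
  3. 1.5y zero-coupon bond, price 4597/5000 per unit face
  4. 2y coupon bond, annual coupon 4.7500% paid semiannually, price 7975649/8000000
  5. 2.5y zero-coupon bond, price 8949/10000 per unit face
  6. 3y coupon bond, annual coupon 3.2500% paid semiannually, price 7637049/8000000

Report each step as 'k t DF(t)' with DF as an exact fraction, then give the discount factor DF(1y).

1 1/2 9593/10000
2 1 4751/5000
3 3/2 4597/5000
4 2 4541/5000
5 5/2 8949/10000
6 3 8653/10000
DF(1y) = 4751/5000 ≈ 0.950200

step 1 [0.5y] bond c/2=19/800: DF=(7856667/8000000 − 19/800·(0))/(1+19/800) = 9593/10000 ≈ 0.959300
step 2 [1y] zero: DF = P = 4751/5000 ≈ 0.950200
step 3 [1.5y] zero: DF = P = 4597/5000 ≈ 0.919400
step 4 [2y] bond c/2=19/800: DF=(7975649/8000000 − 19/800·(0.959300+0.950200+0.919400))/(1+19/800) = 4541/5000 ≈ 0.908200
step 5 [2.5y] zero: DF = P = 8949/10000 ≈ 0.894900
step 6 [3y] bond c/2=13/800: DF=(7637049/8000000 − 13/800·(0.959300+0.950200+0.919400+0.908200+0.894900))/(1+13/800) = 8653/10000 ≈ 0.865300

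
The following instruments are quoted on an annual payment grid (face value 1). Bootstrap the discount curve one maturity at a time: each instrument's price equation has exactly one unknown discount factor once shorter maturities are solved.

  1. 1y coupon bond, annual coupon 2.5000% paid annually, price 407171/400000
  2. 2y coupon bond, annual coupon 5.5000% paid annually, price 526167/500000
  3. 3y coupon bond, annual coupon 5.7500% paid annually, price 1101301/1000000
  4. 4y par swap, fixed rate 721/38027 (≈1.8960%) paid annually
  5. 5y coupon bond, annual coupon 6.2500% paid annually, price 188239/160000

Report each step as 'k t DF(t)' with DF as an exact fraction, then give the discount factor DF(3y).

step 1 [1y] bond c/1=1/40: DF=(407171/400000 − 1/40·(0))/(1+1/40) = 9931/10000 ≈ 0.993100
step 2 [2y] bond c/1=11/200: DF=(526167/500000 − 11/200·(0.993100))/(1+11/200) = 9457/10000 ≈ 0.945700
step 3 [3y] bond c/1=23/400: DF=(1101301/1000000 − 23/400·(0.993100+0.945700))/(1+23/400) = 117/125 ≈ 0.936000
step 4 [4y] swap r/1=721/38027: DF=(1 − 721/38027·(0.993100+0.945700+0.936000))/(1+721/38027) = 9279/10000 ≈ 0.927900
step 5 [5y] bond c/1=1/16: DF=(188239/160000 − 1/16·(0.993100+0.945700+0.936000+0.927900))/(1+1/16) = 2209/2500 ≈ 0.883600

1 1 9931/10000
2 2 9457/10000
3 3 117/125
4 4 9279/10000
5 5 2209/2500
DF(3y) = 117/125 ≈ 0.936000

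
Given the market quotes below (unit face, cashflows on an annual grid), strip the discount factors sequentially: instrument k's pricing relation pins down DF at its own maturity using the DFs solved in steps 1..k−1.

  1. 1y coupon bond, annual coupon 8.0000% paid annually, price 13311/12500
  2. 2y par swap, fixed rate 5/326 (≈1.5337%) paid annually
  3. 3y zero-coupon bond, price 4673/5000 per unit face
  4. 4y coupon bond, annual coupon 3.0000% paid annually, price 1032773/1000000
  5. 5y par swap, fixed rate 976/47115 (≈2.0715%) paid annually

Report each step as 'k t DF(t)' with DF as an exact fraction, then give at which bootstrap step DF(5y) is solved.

step 1 [1y] bond c/1=2/25: DF=(13311/12500 − 2/25·(0))/(1+2/25) = 493/500 ≈ 0.986000
step 2 [2y] swap r/1=5/326: DF=(1 − 5/326·(0.986000))/(1+5/326) = 97/100 ≈ 0.970000
step 3 [3y] zero: DF = P = 4673/5000 ≈ 0.934600
step 4 [4y] bond c/1=3/100: DF=(1032773/1000000 − 3/100·(0.986000+0.970000+0.934600))/(1+3/100) = 1837/2000 ≈ 0.918500
step 5 [5y] swap r/1=976/47115: DF=(1 − 976/47115·(0.986000+0.970000+0.934600+0.918500))/(1+976/47115) = 564/625 ≈ 0.902400

1 1 493/500
2 2 97/100
3 3 4673/5000
4 4 1837/2000
5 5 564/625
DF(5y) is solved at step 5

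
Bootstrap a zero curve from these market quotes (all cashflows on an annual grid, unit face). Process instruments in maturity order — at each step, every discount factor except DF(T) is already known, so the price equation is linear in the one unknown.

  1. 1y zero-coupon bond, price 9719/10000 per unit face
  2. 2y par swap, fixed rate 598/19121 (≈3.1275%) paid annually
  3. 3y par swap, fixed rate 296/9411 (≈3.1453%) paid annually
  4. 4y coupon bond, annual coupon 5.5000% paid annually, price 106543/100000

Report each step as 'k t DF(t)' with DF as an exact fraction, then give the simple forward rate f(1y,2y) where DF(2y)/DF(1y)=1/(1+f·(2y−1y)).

1 1 9719/10000
2 2 4701/5000
3 3 1139/1250
4 4 8627/10000
f(1y,2y) = ((9719/10000)/(4701/5000) − 1)/(1) = 317/9402 ≈ 3.3716%

step 1 [1y] zero: DF = P = 9719/10000 ≈ 0.971900
step 2 [2y] swap r/1=598/19121: DF=(1 − 598/19121·(0.971900))/(1+598/19121) = 4701/5000 ≈ 0.940200
step 3 [3y] swap r/1=296/9411: DF=(1 − 296/9411·(0.971900+0.940200))/(1+296/9411) = 1139/1250 ≈ 0.911200
step 4 [4y] bond c/1=11/200: DF=(106543/100000 − 11/200·(0.971900+0.940200+0.911200))/(1+11/200) = 8627/10000 ≈ 0.862700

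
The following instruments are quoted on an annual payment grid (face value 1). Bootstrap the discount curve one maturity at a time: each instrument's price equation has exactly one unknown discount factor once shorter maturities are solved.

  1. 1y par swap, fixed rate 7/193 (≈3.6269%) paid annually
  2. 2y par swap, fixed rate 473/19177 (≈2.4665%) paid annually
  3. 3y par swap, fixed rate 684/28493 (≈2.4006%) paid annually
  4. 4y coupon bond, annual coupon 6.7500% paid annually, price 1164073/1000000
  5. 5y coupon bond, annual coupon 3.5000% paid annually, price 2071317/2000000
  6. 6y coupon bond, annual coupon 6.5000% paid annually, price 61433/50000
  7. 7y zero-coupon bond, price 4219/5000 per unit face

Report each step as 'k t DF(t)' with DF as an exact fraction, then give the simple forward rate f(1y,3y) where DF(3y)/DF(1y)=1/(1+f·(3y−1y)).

step 1 [1y] swap r/1=7/193: DF=(1 − 7/193·(0))/(1+7/193) = 193/200 ≈ 0.965000
step 2 [2y] swap r/1=473/19177: DF=(1 − 473/19177·(0.965000))/(1+473/19177) = 9527/10000 ≈ 0.952700
step 3 [3y] swap r/1=684/28493: DF=(1 − 684/28493·(0.965000+0.952700))/(1+684/28493) = 2329/2500 ≈ 0.931600
step 4 [4y] bond c/1=27/400: DF=(1164073/1000000 − 27/400·(0.965000+0.952700+0.931600))/(1+27/400) = 9103/10000 ≈ 0.910300
step 5 [5y] bond c/1=7/200: DF=(2071317/2000000 − 7/200·(0.965000+0.952700+0.931600+0.910300))/(1+7/200) = 1747/2000 ≈ 0.873500
step 6 [6y] bond c/1=13/200: DF=(61433/50000 − 13/200·(0.965000+0.952700+0.931600+0.910300+0.873500))/(1+13/200) = 8709/10000 ≈ 0.870900
step 7 [7y] zero: DF = P = 4219/5000 ≈ 0.843800

1 1 193/200
2 2 9527/10000
3 3 2329/2500
4 4 9103/10000
5 5 1747/2000
6 6 8709/10000
7 7 4219/5000
f(1y,3y) = ((193/200)/(2329/2500) − 1)/(2) = 167/9316 ≈ 1.7926%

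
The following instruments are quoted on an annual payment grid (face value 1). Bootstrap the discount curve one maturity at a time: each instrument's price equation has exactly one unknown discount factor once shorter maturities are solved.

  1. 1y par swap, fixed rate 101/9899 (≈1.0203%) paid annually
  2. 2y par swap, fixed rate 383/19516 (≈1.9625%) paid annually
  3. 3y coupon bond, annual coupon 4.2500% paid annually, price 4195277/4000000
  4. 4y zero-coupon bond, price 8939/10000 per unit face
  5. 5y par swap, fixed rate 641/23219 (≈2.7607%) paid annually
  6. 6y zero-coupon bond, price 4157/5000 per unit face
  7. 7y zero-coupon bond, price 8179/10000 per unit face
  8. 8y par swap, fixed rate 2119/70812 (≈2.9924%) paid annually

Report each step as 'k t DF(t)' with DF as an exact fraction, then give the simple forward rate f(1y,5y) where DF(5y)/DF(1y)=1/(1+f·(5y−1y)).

1 1 9899/10000
2 2 9617/10000
3 3 1853/2000
4 4 8939/10000
5 5 4359/5000
6 6 4157/5000
7 7 8179/10000
8 8 7881/10000
f(1y,5y) = ((9899/10000)/(4359/5000) − 1)/(4) = 1181/34872 ≈ 3.3867%

step 1 [1y] swap r/1=101/9899: DF=(1 − 101/9899·(0))/(1+101/9899) = 9899/10000 ≈ 0.989900
step 2 [2y] swap r/1=383/19516: DF=(1 − 383/19516·(0.989900))/(1+383/19516) = 9617/10000 ≈ 0.961700
step 3 [3y] bond c/1=17/400: DF=(4195277/4000000 − 17/400·(0.989900+0.961700))/(1+17/400) = 1853/2000 ≈ 0.926500
step 4 [4y] zero: DF = P = 8939/10000 ≈ 0.893900
step 5 [5y] swap r/1=641/23219: DF=(1 − 641/23219·(0.989900+0.961700+0.926500+0.893900))/(1+641/23219) = 4359/5000 ≈ 0.871800
step 6 [6y] zero: DF = P = 4157/5000 ≈ 0.831400
step 7 [7y] zero: DF = P = 8179/10000 ≈ 0.817900
step 8 [8y] swap r/1=2119/70812: DF=(1 − 2119/70812·(0.989900+0.961700+0.926500+0.893900+0.871800+0.831400+0.817900))/(1+2119/70812) = 7881/10000 ≈ 0.788100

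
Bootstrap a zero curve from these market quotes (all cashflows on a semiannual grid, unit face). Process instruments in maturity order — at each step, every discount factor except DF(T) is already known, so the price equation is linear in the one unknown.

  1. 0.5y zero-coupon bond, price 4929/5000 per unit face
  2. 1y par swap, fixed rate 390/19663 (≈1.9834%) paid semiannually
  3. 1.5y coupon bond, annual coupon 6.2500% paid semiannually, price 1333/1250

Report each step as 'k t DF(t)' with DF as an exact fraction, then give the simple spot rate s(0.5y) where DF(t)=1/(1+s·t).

step 1 [0.5y] zero: DF = P = 4929/5000 ≈ 0.985800
step 2 [1y] swap r/2=195/19663: DF=(1 − 195/19663·(0.985800))/(1+195/19663) = 1961/2000 ≈ 0.980500
step 3 [1.5y] bond c/2=1/32: DF=(1333/1250 − 1/32·(0.985800+0.980500))/(1+1/32) = 1949/2000 ≈ 0.974500

1 1/2 4929/5000
2 1 1961/2000
3 3/2 1949/2000
s(0.5y) = (1/(4929/5000) − 1)/(1/2) = 142/4929 ≈ 2.8809%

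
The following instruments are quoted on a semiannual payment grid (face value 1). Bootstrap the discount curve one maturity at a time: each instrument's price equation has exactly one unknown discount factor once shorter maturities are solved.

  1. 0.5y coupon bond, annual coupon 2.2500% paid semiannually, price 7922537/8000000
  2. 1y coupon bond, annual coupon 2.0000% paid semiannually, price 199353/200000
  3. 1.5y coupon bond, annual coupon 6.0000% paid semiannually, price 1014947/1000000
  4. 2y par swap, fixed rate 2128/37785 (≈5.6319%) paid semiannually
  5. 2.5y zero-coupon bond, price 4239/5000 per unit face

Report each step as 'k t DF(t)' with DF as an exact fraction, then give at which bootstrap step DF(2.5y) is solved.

1 1/2 9793/10000
2 1 2443/2500
3 3/2 2321/2500
4 2 1117/1250
5 5/2 4239/5000
DF(2.5y) is solved at step 5

step 1 [0.5y] bond c/2=9/800: DF=(7922537/8000000 − 9/800·(0))/(1+9/800) = 9793/10000 ≈ 0.979300
step 2 [1y] bond c/2=1/100: DF=(199353/200000 − 1/100·(0.979300))/(1+1/100) = 2443/2500 ≈ 0.977200
step 3 [1.5y] bond c/2=3/100: DF=(1014947/1000000 − 3/100·(0.979300+0.977200))/(1+3/100) = 2321/2500 ≈ 0.928400
step 4 [2y] swap r/2=1064/37785: DF=(1 − 1064/37785·(0.979300+0.977200+0.928400))/(1+1064/37785) = 1117/1250 ≈ 0.893600
step 5 [2.5y] zero: DF = P = 4239/5000 ≈ 0.847800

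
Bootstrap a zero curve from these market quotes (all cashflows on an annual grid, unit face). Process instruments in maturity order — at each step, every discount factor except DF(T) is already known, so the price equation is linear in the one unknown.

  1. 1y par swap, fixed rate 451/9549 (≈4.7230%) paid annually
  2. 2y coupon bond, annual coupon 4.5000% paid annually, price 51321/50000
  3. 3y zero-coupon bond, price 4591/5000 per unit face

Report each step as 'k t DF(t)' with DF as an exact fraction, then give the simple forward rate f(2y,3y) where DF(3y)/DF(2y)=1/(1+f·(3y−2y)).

1 1 9549/10000
2 2 9411/10000
3 3 4591/5000
f(2y,3y) = ((9411/10000)/(4591/5000) − 1)/(1) = 229/9182 ≈ 2.4940%

step 1 [1y] swap r/1=451/9549: DF=(1 − 451/9549·(0))/(1+451/9549) = 9549/10000 ≈ 0.954900
step 2 [2y] bond c/1=9/200: DF=(51321/50000 − 9/200·(0.954900))/(1+9/200) = 9411/10000 ≈ 0.941100
step 3 [3y] zero: DF = P = 4591/5000 ≈ 0.918200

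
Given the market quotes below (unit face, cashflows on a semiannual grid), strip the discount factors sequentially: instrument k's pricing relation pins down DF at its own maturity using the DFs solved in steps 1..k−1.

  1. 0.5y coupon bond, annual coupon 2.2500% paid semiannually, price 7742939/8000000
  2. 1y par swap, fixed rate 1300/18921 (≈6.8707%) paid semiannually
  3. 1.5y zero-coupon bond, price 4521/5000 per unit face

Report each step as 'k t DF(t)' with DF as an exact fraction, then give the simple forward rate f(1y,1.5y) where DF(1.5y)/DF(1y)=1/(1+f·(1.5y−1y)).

1 1/2 9571/10000
2 1 187/200
3 3/2 4521/5000
f(1y,1.5y) = ((187/200)/(4521/5000) − 1)/(1/2) = 28/411 ≈ 6.8127%

step 1 [0.5y] bond c/2=9/800: DF=(7742939/8000000 − 9/800·(0))/(1+9/800) = 9571/10000 ≈ 0.957100
step 2 [1y] swap r/2=650/18921: DF=(1 − 650/18921·(0.957100))/(1+650/18921) = 187/200 ≈ 0.935000
step 3 [1.5y] zero: DF = P = 4521/5000 ≈ 0.904200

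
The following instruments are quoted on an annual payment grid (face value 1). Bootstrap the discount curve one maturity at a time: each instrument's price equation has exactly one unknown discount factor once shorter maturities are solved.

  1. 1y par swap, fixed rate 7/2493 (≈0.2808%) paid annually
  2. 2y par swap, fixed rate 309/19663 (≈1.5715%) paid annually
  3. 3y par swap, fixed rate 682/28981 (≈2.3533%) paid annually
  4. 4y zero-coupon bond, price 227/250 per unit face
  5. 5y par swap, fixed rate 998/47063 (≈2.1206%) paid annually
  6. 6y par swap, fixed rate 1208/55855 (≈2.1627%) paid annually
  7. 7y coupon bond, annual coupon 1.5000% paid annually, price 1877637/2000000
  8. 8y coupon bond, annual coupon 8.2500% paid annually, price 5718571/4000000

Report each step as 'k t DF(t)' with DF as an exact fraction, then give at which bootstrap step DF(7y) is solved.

1 1 2493/2500
2 2 9691/10000
3 3 4659/5000
4 4 227/250
5 5 4501/5000
6 6 1099/1250
7 7 1053/1250
8 8 2077/2500
DF(7y) is solved at step 7

step 1 [1y] swap r/1=7/2493: DF=(1 − 7/2493·(0))/(1+7/2493) = 2493/2500 ≈ 0.997200
step 2 [2y] swap r/1=309/19663: DF=(1 − 309/19663·(0.997200))/(1+309/19663) = 9691/10000 ≈ 0.969100
step 3 [3y] swap r/1=682/28981: DF=(1 − 682/28981·(0.997200+0.969100))/(1+682/28981) = 4659/5000 ≈ 0.931800
step 4 [4y] zero: DF = P = 227/250 ≈ 0.908000
step 5 [5y] swap r/1=998/47063: DF=(1 − 998/47063·(0.997200+0.969100+0.931800+0.908000))/(1+998/47063) = 4501/5000 ≈ 0.900200
step 6 [6y] swap r/1=1208/55855: DF=(1 − 1208/55855·(0.997200+0.969100+0.931800+0.908000+0.900200))/(1+1208/55855) = 1099/1250 ≈ 0.879200
step 7 [7y] bond c/1=3/200: DF=(1877637/2000000 − 3/200·(0.997200+0.969100+0.931800+0.908000+0.900200+0.879200))/(1+3/200) = 1053/1250 ≈ 0.842400
step 8 [8y] bond c/1=33/400: DF=(5718571/4000000 − 33/400·(0.997200+0.969100+0.931800+0.908000+0.900200+0.879200+0.842400))/(1+33/400) = 2077/2500 ≈ 0.830800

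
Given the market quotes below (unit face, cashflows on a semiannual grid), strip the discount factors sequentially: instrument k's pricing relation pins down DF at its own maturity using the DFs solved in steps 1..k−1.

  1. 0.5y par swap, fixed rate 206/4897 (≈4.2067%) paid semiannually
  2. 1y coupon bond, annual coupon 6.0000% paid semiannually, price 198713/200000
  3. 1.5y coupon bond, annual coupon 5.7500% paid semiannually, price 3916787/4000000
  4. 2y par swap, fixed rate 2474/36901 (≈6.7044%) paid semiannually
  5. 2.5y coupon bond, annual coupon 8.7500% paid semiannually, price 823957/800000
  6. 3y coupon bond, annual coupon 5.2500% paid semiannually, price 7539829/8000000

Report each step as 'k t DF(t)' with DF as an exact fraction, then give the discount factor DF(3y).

1 1/2 4897/5000
2 1 9361/10000
3 3/2 8983/10000
4 2 8763/10000
5 5/2 8321/10000
6 3 8027/10000
DF(3y) = 8027/10000 ≈ 0.802700

step 1 [0.5y] swap r/2=103/4897: DF=(1 − 103/4897·(0))/(1+103/4897) = 4897/5000 ≈ 0.979400
step 2 [1y] bond c/2=3/100: DF=(198713/200000 − 3/100·(0.979400))/(1+3/100) = 9361/10000 ≈ 0.936100
step 3 [1.5y] bond c/2=23/800: DF=(3916787/4000000 − 23/800·(0.979400+0.936100))/(1+23/800) = 8983/10000 ≈ 0.898300
step 4 [2y] swap r/2=1237/36901: DF=(1 − 1237/36901·(0.979400+0.936100+0.898300))/(1+1237/36901) = 8763/10000 ≈ 0.876300
step 5 [2.5y] bond c/2=7/160: DF=(823957/800000 − 7/160·(0.979400+0.936100+0.898300+0.876300))/(1+7/160) = 8321/10000 ≈ 0.832100
step 6 [3y] bond c/2=21/800: DF=(7539829/8000000 − 21/800·(0.979400+0.936100+0.898300+0.876300+0.832100))/(1+21/800) = 8027/10000 ≈ 0.802700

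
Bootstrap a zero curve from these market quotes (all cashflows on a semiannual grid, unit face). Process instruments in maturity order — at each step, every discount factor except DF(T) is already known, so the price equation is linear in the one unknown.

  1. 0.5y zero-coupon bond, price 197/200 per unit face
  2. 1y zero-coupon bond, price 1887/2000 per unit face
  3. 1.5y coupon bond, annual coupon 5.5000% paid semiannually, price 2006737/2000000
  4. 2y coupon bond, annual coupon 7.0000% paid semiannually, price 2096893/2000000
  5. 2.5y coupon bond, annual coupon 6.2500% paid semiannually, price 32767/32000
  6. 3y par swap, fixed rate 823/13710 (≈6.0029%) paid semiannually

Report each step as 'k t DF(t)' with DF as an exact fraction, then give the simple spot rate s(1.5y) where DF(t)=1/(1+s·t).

step 1 [0.5y] zero: DF = P = 197/200 ≈ 0.985000
step 2 [1y] zero: DF = P = 1887/2000 ≈ 0.943500
step 3 [1.5y] bond c/2=11/400: DF=(2006737/2000000 − 11/400·(0.985000+0.943500))/(1+11/400) = 9249/10000 ≈ 0.924900
step 4 [2y] bond c/2=7/200: DF=(2096893/2000000 − 7/200·(0.985000+0.943500+0.924900))/(1+7/200) = 1833/2000 ≈ 0.916500
step 5 [2.5y] bond c/2=1/32: DF=(32767/32000 − 1/32·(0.985000+0.943500+0.924900+0.916500))/(1+1/32) = 8787/10000 ≈ 0.878700
step 6 [3y] swap r/2=823/27420: DF=(1 − 823/27420·(0.985000+0.943500+0.924900+0.916500+0.878700))/(1+823/27420) = 4177/5000 ≈ 0.835400

1 1/2 197/200
2 1 1887/2000
3 3/2 9249/10000
4 2 1833/2000
5 5/2 8787/10000
6 3 4177/5000
s(1.5y) = (1/(9249/10000) − 1)/(3/2) = 1502/27747 ≈ 5.4132%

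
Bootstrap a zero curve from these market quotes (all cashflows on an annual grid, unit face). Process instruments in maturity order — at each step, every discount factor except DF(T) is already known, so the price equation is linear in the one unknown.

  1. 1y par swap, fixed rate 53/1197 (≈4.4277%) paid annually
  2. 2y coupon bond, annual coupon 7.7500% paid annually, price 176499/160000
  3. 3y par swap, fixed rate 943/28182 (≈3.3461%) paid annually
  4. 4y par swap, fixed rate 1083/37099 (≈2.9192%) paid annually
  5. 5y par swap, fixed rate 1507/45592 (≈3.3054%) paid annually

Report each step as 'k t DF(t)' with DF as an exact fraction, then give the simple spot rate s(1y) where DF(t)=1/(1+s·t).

1 1 1197/1250
2 2 9549/10000
3 3 9057/10000
4 4 8917/10000
5 5 8493/10000
s(1y) = (1/(1197/1250) − 1)/(1) = 53/1197 ≈ 4.4277%

step 1 [1y] swap r/1=53/1197: DF=(1 − 53/1197·(0))/(1+53/1197) = 1197/1250 ≈ 0.957600
step 2 [2y] bond c/1=31/400: DF=(176499/160000 − 31/400·(0.957600))/(1+31/400) = 9549/10000 ≈ 0.954900
step 3 [3y] swap r/1=943/28182: DF=(1 − 943/28182·(0.957600+0.954900))/(1+943/28182) = 9057/10000 ≈ 0.905700
step 4 [4y] swap r/1=1083/37099: DF=(1 − 1083/37099·(0.957600+0.954900+0.905700))/(1+1083/37099) = 8917/10000 ≈ 0.891700
step 5 [5y] swap r/1=1507/45592: DF=(1 − 1507/45592·(0.957600+0.954900+0.905700+0.891700))/(1+1507/45592) = 8493/10000 ≈ 0.849300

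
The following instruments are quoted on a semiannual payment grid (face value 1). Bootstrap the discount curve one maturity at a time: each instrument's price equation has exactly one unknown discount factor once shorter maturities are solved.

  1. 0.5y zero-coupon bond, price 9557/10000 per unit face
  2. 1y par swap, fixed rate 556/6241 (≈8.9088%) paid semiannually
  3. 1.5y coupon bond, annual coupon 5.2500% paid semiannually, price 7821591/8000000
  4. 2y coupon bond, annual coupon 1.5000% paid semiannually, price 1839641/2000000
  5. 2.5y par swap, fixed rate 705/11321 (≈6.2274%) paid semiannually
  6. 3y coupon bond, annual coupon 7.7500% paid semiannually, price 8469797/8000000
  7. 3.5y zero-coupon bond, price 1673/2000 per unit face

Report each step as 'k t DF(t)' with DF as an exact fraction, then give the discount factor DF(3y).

1 1/2 9557/10000
2 1 4583/5000
3 3/2 1131/1250
4 2 8923/10000
5 5/2 859/1000
6 3 8503/10000
7 7/2 1673/2000
DF(3y) = 8503/10000 ≈ 0.850300

step 1 [0.5y] zero: DF = P = 9557/10000 ≈ 0.955700
step 2 [1y] swap r/2=278/6241: DF=(1 − 278/6241·(0.955700))/(1+278/6241) = 4583/5000 ≈ 0.916600
step 3 [1.5y] bond c/2=21/800: DF=(7821591/8000000 − 21/800·(0.955700+0.916600))/(1+21/800) = 1131/1250 ≈ 0.904800
step 4 [2y] bond c/2=3/400: DF=(1839641/2000000 − 3/400·(0.955700+0.916600+0.904800))/(1+3/400) = 8923/10000 ≈ 0.892300
step 5 [2.5y] swap r/2=705/22642: DF=(1 − 705/22642·(0.955700+0.916600+0.904800+0.892300))/(1+705/22642) = 859/1000 ≈ 0.859000
step 6 [3y] bond c/2=31/800: DF=(8469797/8000000 − 31/800·(0.955700+0.916600+0.904800+0.892300+0.859000))/(1+31/800) = 8503/10000 ≈ 0.850300
step 7 [3.5y] zero: DF = P = 1673/2000 ≈ 0.836500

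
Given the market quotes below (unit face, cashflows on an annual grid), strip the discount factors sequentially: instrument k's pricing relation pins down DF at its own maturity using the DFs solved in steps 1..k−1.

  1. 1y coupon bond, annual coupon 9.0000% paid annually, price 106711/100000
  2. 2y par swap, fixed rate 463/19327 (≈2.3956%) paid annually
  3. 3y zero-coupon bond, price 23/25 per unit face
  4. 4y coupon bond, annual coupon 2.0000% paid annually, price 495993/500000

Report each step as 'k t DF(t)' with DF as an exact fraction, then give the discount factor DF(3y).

step 1 [1y] bond c/1=9/100: DF=(106711/100000 − 9/100·(0))/(1+9/100) = 979/1000 ≈ 0.979000
step 2 [2y] swap r/1=463/19327: DF=(1 − 463/19327·(0.979000))/(1+463/19327) = 9537/10000 ≈ 0.953700
step 3 [3y] zero: DF = P = 23/25 ≈ 0.920000
step 4 [4y] bond c/1=1/50: DF=(495993/500000 − 1/50·(0.979000+0.953700+0.920000))/(1+1/50) = 4583/5000 ≈ 0.916600

1 1 979/1000
2 2 9537/10000
3 3 23/25
4 4 4583/5000
DF(3y) = 23/25 ≈ 0.920000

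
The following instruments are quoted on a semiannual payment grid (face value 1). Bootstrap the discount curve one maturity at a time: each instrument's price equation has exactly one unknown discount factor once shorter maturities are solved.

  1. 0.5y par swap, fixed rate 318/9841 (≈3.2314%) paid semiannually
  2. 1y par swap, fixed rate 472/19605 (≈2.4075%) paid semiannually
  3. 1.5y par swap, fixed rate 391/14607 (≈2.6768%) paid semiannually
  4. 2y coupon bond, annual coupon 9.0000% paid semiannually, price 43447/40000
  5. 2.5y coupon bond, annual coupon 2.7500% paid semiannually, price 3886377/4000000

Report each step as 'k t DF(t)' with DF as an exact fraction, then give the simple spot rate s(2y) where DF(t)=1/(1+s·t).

1 1/2 9841/10000
2 1 2441/2500
3 3/2 9609/10000
4 2 571/625
5 5/2 1133/1250
s(2y) = (1/(571/625) − 1)/(2) = 27/571 ≈ 4.7285%

step 1 [0.5y] swap r/2=159/9841: DF=(1 − 159/9841·(0))/(1+159/9841) = 9841/10000 ≈ 0.984100
step 2 [1y] swap r/2=236/19605: DF=(1 − 236/19605·(0.984100))/(1+236/19605) = 2441/2500 ≈ 0.976400
step 3 [1.5y] swap r/2=391/29214: DF=(1 − 391/29214·(0.984100+0.976400))/(1+391/29214) = 9609/10000 ≈ 0.960900
step 4 [2y] bond c/2=9/200: DF=(43447/40000 − 9/200·(0.984100+0.976400+0.960900))/(1+9/200) = 571/625 ≈ 0.913600
step 5 [2.5y] bond c/2=11/800: DF=(3886377/4000000 − 11/800·(0.984100+0.976400+0.960900+0.913600))/(1+11/800) = 1133/1250 ≈ 0.906400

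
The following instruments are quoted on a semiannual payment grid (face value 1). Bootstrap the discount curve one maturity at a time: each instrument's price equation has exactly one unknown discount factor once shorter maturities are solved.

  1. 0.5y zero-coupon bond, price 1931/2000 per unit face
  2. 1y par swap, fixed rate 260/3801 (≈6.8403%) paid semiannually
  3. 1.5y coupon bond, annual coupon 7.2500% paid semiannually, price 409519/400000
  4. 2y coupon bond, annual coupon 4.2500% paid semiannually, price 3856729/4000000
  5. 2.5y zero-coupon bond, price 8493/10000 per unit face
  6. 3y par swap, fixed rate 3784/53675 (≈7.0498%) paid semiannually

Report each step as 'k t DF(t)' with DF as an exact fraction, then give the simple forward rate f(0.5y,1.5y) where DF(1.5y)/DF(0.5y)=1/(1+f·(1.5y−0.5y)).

1 1/2 1931/2000
2 1 187/200
3 3/2 1843/2000
4 2 4427/5000
5 5/2 8493/10000
6 3 2027/2500
f(0.5y,1.5y) = ((1931/2000)/(1843/2000) − 1)/(1) = 88/1843 ≈ 4.7748%

step 1 [0.5y] zero: DF = P = 1931/2000 ≈ 0.965500
step 2 [1y] swap r/2=130/3801: DF=(1 − 130/3801·(0.965500))/(1+130/3801) = 187/200 ≈ 0.935000
step 3 [1.5y] bond c/2=29/800: DF=(409519/400000 − 29/800·(0.965500+0.935000))/(1+29/800) = 1843/2000 ≈ 0.921500
step 4 [2y] bond c/2=17/800: DF=(3856729/4000000 − 17/800·(0.965500+0.935000+0.921500))/(1+17/800) = 4427/5000 ≈ 0.885400
step 5 [2.5y] zero: DF = P = 8493/10000 ≈ 0.849300
step 6 [3y] swap r/2=1892/53675: DF=(1 − 1892/53675·(0.965500+0.935000+0.921500+0.885400+0.849300))/(1+1892/53675) = 2027/2500 ≈ 0.810800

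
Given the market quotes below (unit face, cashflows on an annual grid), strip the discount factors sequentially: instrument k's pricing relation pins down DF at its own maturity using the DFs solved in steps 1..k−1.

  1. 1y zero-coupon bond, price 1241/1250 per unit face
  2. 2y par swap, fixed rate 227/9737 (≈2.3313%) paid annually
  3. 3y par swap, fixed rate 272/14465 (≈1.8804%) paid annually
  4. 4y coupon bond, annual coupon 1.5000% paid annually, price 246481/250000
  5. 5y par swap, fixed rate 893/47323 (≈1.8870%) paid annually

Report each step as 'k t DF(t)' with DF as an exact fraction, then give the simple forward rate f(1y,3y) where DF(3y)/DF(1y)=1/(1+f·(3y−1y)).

1 1 1241/1250
2 2 4773/5000
3 3 591/625
4 4 4643/5000
5 5 9107/10000
f(1y,3y) = ((1241/1250)/(591/625) − 1)/(2) = 59/2364 ≈ 2.4958%

step 1 [1y] zero: DF = P = 1241/1250 ≈ 0.992800
step 2 [2y] swap r/1=227/9737: DF=(1 − 227/9737·(0.992800))/(1+227/9737) = 4773/5000 ≈ 0.954600
step 3 [3y] swap r/1=272/14465: DF=(1 − 272/14465·(0.992800+0.954600))/(1+272/14465) = 591/625 ≈ 0.945600
step 4 [4y] bond c/1=3/200: DF=(246481/250000 − 3/200·(0.992800+0.954600+0.945600))/(1+3/200) = 4643/5000 ≈ 0.928600
step 5 [5y] swap r/1=893/47323: DF=(1 − 893/47323·(0.992800+0.954600+0.945600+0.928600))/(1+893/47323) = 9107/10000 ≈ 0.910700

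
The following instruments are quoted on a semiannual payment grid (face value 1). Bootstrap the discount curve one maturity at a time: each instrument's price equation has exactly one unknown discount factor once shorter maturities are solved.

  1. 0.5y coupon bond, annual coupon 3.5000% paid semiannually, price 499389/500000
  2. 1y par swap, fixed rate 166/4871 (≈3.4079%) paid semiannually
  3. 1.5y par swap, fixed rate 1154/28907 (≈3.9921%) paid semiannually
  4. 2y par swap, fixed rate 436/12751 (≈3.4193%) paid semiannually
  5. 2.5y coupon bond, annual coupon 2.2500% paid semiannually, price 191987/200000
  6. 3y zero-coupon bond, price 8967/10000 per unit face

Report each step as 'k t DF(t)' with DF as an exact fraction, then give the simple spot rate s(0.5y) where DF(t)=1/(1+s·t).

1 1/2 1227/1250
2 1 2417/2500
3 3/2 9423/10000
4 2 4673/5000
5 5/2 9067/10000
6 3 8967/10000
s(0.5y) = (1/(1227/1250) − 1)/(1/2) = 46/1227 ≈ 3.7490%

step 1 [0.5y] bond c/2=7/400: DF=(499389/500000 − 7/400·(0))/(1+7/400) = 1227/1250 ≈ 0.981600
step 2 [1y] swap r/2=83/4871: DF=(1 − 83/4871·(0.981600))/(1+83/4871) = 2417/2500 ≈ 0.966800
step 3 [1.5y] swap r/2=577/28907: DF=(1 − 577/28907·(0.981600+0.966800))/(1+577/28907) = 9423/10000 ≈ 0.942300
step 4 [2y] swap r/2=218/12751: DF=(1 − 218/12751·(0.981600+0.966800+0.942300))/(1+218/12751) = 4673/5000 ≈ 0.934600
step 5 [2.5y] bond c/2=9/800: DF=(191987/200000 − 9/800·(0.981600+0.966800+0.942300+0.934600))/(1+9/800) = 9067/10000 ≈ 0.906700
step 6 [3y] zero: DF = P = 8967/10000 ≈ 0.896700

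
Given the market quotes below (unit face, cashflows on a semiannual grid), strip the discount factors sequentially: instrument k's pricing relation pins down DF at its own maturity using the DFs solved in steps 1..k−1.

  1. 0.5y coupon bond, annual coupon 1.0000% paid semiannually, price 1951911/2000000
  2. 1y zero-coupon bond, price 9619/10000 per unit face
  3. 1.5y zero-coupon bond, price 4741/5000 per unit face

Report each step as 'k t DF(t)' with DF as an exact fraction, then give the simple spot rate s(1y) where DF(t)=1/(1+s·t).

1 1/2 9711/10000
2 1 9619/10000
3 3/2 4741/5000
s(1y) = (1/(9619/10000) − 1)/(1) = 381/9619 ≈ 3.9609%

step 1 [0.5y] bond c/2=1/200: DF=(1951911/2000000 − 1/200·(0))/(1+1/200) = 9711/10000 ≈ 0.971100
step 2 [1y] zero: DF = P = 9619/10000 ≈ 0.961900
step 3 [1.5y] zero: DF = P = 4741/5000 ≈ 0.948200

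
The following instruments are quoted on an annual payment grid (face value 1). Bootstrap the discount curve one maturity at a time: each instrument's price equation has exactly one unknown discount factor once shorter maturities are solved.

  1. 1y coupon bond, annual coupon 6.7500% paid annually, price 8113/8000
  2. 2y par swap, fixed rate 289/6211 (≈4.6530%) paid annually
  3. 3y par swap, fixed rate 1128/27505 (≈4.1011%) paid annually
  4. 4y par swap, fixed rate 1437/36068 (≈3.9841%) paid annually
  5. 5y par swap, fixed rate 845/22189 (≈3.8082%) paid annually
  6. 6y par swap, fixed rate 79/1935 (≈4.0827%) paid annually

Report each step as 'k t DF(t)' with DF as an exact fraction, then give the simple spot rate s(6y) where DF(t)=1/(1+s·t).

1 1 19/20
2 2 9133/10000
3 3 1109/1250
4 4 8563/10000
5 5 831/1000
6 6 7867/10000
s(6y) = (1/(7867/10000) − 1)/(6) = 711/15734 ≈ 4.5189%

step 1 [1y] bond c/1=27/400: DF=(8113/8000 − 27/400·(0))/(1+27/400) = 19/20 ≈ 0.950000
step 2 [2y] swap r/1=289/6211: DF=(1 − 289/6211·(0.950000))/(1+289/6211) = 9133/10000 ≈ 0.913300
step 3 [3y] swap r/1=1128/27505: DF=(1 − 1128/27505·(0.950000+0.913300))/(1+1128/27505) = 1109/1250 ≈ 0.887200
step 4 [4y] swap r/1=1437/36068: DF=(1 − 1437/36068·(0.950000+0.913300+0.887200))/(1+1437/36068) = 8563/10000 ≈ 0.856300
step 5 [5y] swap r/1=845/22189: DF=(1 − 845/22189·(0.950000+0.913300+0.887200+0.856300))/(1+845/22189) = 831/1000 ≈ 0.831000
step 6 [6y] swap r/1=79/1935: DF=(1 − 79/1935·(0.950000+0.913300+0.887200+0.856300+0.831000))/(1+79/1935) = 7867/10000 ≈ 0.786700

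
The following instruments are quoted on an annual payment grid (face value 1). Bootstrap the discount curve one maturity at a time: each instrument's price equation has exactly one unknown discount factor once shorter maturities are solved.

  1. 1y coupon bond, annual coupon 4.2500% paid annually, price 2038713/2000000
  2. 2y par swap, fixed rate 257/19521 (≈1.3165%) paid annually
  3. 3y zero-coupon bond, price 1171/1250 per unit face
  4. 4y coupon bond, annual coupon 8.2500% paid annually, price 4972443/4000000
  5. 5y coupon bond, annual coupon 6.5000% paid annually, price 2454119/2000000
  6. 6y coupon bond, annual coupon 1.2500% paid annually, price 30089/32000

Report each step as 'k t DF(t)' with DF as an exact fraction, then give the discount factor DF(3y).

1 1 4889/5000
2 2 9743/10000
3 3 1171/1250
4 4 4641/5000
5 5 1149/1250
6 6 4351/5000
DF(3y) = 1171/1250 ≈ 0.936800

step 1 [1y] bond c/1=17/400: DF=(2038713/2000000 − 17/400·(0))/(1+17/400) = 4889/5000 ≈ 0.977800
step 2 [2y] swap r/1=257/19521: DF=(1 − 257/19521·(0.977800))/(1+257/19521) = 9743/10000 ≈ 0.974300
step 3 [3y] zero: DF = P = 1171/1250 ≈ 0.936800
step 4 [4y] bond c/1=33/400: DF=(4972443/4000000 − 33/400·(0.977800+0.974300+0.936800))/(1+33/400) = 4641/5000 ≈ 0.928200
step 5 [5y] bond c/1=13/200: DF=(2454119/2000000 − 13/200·(0.977800+0.974300+0.936800+0.928200))/(1+13/200) = 1149/1250 ≈ 0.919200
step 6 [6y] bond c/1=1/80: DF=(30089/32000 − 1/80·(0.977800+0.974300+0.936800+0.928200+0.919200))/(1+1/80) = 4351/5000 ≈ 0.870200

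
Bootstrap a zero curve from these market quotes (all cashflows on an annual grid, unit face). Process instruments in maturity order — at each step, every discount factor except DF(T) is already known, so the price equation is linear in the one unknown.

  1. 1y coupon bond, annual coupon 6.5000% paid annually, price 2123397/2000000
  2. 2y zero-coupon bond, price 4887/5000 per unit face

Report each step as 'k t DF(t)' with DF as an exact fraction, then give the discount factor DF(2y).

step 1 [1y] bond c/1=13/200: DF=(2123397/2000000 − 13/200·(0))/(1+13/200) = 9969/10000 ≈ 0.996900
step 2 [2y] zero: DF = P = 4887/5000 ≈ 0.977400

1 1 9969/10000
2 2 4887/5000
DF(2y) = 4887/5000 ≈ 0.977400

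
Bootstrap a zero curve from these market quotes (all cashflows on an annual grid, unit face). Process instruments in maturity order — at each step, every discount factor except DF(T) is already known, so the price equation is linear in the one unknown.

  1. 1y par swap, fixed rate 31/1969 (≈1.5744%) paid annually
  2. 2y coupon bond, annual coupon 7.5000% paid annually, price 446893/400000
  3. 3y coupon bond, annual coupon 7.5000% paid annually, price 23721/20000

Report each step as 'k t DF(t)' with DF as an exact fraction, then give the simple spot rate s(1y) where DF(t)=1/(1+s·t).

step 1 [1y] swap r/1=31/1969: DF=(1 − 31/1969·(0))/(1+31/1969) = 1969/2000 ≈ 0.984500
step 2 [2y] bond c/1=3/40: DF=(446893/400000 − 3/40·(0.984500))/(1+3/40) = 4853/5000 ≈ 0.970600
step 3 [3y] bond c/1=3/40: DF=(23721/20000 − 3/40·(0.984500+0.970600))/(1+3/40) = 9669/10000 ≈ 0.966900

1 1 1969/2000
2 2 4853/5000
3 3 9669/10000
s(1y) = (1/(1969/2000) − 1)/(1) = 31/1969 ≈ 1.5744%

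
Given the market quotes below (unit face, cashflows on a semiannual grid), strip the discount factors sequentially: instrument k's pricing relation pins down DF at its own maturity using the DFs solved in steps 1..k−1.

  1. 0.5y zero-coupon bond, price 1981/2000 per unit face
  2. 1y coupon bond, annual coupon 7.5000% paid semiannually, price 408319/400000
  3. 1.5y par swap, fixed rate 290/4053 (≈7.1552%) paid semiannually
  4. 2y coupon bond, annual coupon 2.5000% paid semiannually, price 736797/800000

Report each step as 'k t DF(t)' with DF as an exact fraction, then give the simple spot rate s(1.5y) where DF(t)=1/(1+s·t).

step 1 [0.5y] zero: DF = P = 1981/2000 ≈ 0.990500
step 2 [1y] bond c/2=3/80: DF=(408319/400000 − 3/80·(0.990500))/(1+3/80) = 9481/10000 ≈ 0.948100
step 3 [1.5y] swap r/2=145/4053: DF=(1 − 145/4053·(0.990500+0.948100))/(1+145/4053) = 1797/2000 ≈ 0.898500
step 4 [2y] bond c/2=1/80: DF=(736797/800000 − 1/80·(0.990500+0.948100+0.898500))/(1+1/80) = 4373/5000 ≈ 0.874600

1 1/2 1981/2000
2 1 9481/10000
3 3/2 1797/2000
4 2 4373/5000
s(1.5y) = (1/(1797/2000) − 1)/(3/2) = 406/5391 ≈ 7.5311%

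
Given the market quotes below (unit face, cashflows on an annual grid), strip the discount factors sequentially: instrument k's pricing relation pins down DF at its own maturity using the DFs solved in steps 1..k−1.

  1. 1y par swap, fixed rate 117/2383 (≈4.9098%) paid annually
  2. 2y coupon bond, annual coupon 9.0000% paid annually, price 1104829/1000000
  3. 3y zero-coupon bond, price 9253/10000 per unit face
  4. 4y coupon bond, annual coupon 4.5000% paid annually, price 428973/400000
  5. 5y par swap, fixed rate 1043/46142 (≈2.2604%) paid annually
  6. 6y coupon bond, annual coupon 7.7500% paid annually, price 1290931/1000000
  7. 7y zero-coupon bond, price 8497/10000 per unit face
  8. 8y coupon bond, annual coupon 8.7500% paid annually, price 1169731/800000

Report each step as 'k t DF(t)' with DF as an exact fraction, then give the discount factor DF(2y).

step 1 [1y] swap r/1=117/2383: DF=(1 − 117/2383·(0))/(1+117/2383) = 2383/2500 ≈ 0.953200
step 2 [2y] bond c/1=9/100: DF=(1104829/1000000 − 9/100·(0.953200))/(1+9/100) = 9349/10000 ≈ 0.934900
step 3 [3y] zero: DF = P = 9253/10000 ≈ 0.925300
step 4 [4y] bond c/1=9/200: DF=(428973/400000 − 9/200·(0.953200+0.934900+0.925300))/(1+9/200) = 9051/10000 ≈ 0.905100
step 5 [5y] swap r/1=1043/46142: DF=(1 − 1043/46142·(0.953200+0.934900+0.925300+0.905100))/(1+1043/46142) = 8957/10000 ≈ 0.895700
step 6 [6y] bond c/1=31/400: DF=(1290931/1000000 − 31/400·(0.953200+0.934900+0.925300+0.905100+0.895700))/(1+31/400) = 4331/5000 ≈ 0.866200
step 7 [7y] zero: DF = P = 8497/10000 ≈ 0.849700
step 8 [8y] bond c/1=7/80: DF=(1169731/800000 − 7/80·(0.953200+0.934900+0.925300+0.905100+0.895700+0.866200+0.849700))/(1+7/80) = 522/625 ≈ 0.835200

1 1 2383/2500
2 2 9349/10000
3 3 9253/10000
4 4 9051/10000
5 5 8957/10000
6 6 4331/5000
7 7 8497/10000
8 8 522/625
DF(2y) = 9349/10000 ≈ 0.934900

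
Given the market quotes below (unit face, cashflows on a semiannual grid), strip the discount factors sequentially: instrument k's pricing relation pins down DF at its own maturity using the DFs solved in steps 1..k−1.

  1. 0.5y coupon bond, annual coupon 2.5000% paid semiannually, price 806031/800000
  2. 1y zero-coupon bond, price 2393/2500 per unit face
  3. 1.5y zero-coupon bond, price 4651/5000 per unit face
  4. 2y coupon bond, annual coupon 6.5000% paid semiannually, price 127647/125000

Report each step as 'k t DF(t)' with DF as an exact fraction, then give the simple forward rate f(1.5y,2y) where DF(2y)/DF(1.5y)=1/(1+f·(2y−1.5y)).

step 1 [0.5y] bond c/2=1/80: DF=(806031/800000 − 1/80·(0))/(1+1/80) = 9951/10000 ≈ 0.995100
step 2 [1y] zero: DF = P = 2393/2500 ≈ 0.957200
step 3 [1.5y] zero: DF = P = 4651/5000 ≈ 0.930200
step 4 [2y] bond c/2=13/400: DF=(127647/125000 − 13/400·(0.995100+0.957200+0.930200))/(1+13/400) = 8983/10000 ≈ 0.898300

1 1/2 9951/10000
2 1 2393/2500
3 3/2 4651/5000
4 2 8983/10000
f(1.5y,2y) = ((4651/5000)/(8983/10000) − 1)/(1/2) = 638/8983 ≈ 7.1023%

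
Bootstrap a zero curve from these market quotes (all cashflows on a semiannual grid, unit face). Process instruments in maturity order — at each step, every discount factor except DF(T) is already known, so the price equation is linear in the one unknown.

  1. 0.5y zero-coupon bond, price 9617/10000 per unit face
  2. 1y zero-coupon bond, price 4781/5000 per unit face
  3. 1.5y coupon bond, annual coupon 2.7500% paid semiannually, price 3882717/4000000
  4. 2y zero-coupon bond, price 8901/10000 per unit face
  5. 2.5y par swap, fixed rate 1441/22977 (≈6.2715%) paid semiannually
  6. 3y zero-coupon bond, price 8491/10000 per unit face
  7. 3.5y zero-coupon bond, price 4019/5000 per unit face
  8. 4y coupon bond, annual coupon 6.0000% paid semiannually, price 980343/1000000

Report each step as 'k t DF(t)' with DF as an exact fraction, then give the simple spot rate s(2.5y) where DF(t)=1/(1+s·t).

1 1/2 9617/10000
2 1 4781/5000
3 3/2 1863/2000
4 2 8901/10000
5 5/2 8559/10000
6 3 8491/10000
7 7/2 4019/5000
8 4 3849/5000
s(2.5y) = (1/(8559/10000) − 1)/(5/2) = 2882/42795 ≈ 6.7344%

step 1 [0.5y] zero: DF = P = 9617/10000 ≈ 0.961700
step 2 [1y] zero: DF = P = 4781/5000 ≈ 0.956200
step 3 [1.5y] bond c/2=11/800: DF=(3882717/4000000 − 11/800·(0.961700+0.956200))/(1+11/800) = 1863/2000 ≈ 0.931500
step 4 [2y] zero: DF = P = 8901/10000 ≈ 0.890100
step 5 [2.5y] swap r/2=1441/45954: DF=(1 − 1441/45954·(0.961700+0.956200+0.931500+0.890100))/(1+1441/45954) = 8559/10000 ≈ 0.855900
step 6 [3y] zero: DF = P = 8491/10000 ≈ 0.849100
step 7 [3.5y] zero: DF = P = 4019/5000 ≈ 0.803800
step 8 [4y] bond c/2=3/100: DF=(980343/1000000 − 3/100·(0.961700+0.956200+0.931500+0.890100+0.855900+0.849100+0.803800))/(1+3/100) = 3849/5000 ≈ 0.769800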